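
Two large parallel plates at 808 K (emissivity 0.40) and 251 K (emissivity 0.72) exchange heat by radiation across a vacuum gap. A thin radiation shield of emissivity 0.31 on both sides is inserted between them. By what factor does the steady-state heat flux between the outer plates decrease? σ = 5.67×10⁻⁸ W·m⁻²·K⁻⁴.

factor ≈ 2.89

Without shield: q₀ = σΔ(T⁴)/(1/ε₁+1/ε₂−1) with denominator 2.889.
With shield the two gaps are in series; the resistances add: (1/ε₁+1/ε_s−1)+(1/ε_s+1/ε₂−1) = 4.726+3.615 = 8.341.
Heat-flux ratio q₀/q = 8.341/2.889.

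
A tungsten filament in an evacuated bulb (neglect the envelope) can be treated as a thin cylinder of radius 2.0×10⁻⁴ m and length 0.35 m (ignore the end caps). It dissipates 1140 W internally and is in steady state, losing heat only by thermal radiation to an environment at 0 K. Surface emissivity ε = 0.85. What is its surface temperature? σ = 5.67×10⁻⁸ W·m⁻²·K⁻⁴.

Steady state: internal power = radiated power, P = εσA T⁴.
Radiating area A = 2πrL = 4.398×10⁻⁴ m².
T⁴ = P/(εσA) = 1140/(0.85·5.67×10⁻⁸·4.398×10⁻⁴) = 5.378×10¹³ K⁴.
T = (5.378×10¹³)^(1/4).

T ≈ 2710 K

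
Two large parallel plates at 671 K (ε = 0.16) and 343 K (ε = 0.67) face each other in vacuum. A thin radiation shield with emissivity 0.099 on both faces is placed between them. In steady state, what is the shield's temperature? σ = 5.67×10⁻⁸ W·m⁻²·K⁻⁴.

In steady state the net flux on the hot side equals that on the cold side.
σ(T₁⁴−T_s⁴)/D₁ = σ(T_s⁴−T₂⁴)/D₂, with D₁ = 1/ε₁+1/ε_s−1 = 15.35, D₂ = 1/ε_s+1/ε₂−1 = 10.59.
Solve for T_s⁴: T_s⁴ = (D₂·T₁⁴ + D₁·T₂⁴)/(D₁+D₂) = 9.096×10¹⁰ K⁴.

T_s ≈ 549 K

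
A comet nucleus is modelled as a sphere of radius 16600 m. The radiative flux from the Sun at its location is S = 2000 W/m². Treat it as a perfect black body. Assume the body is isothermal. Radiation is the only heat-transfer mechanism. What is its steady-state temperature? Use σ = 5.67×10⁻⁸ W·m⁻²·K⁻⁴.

T ≈ 306 K

At equilibrium, absorbed power = emitted power.
Absorbing cross-section = πr² = 8.657×10⁸ m²; emitting surface = 4πr² = 3.463×10⁹ m² (ratio 4).
S·A_cross = εσ·A_surf·T⁴  ⇒  T⁴ = S/(4σ).
T⁴ = 1.00·2000/(4·5.67×10⁻⁸) = 8.818×10⁹ K⁴.
T = (8.818×10⁹)^(1/4).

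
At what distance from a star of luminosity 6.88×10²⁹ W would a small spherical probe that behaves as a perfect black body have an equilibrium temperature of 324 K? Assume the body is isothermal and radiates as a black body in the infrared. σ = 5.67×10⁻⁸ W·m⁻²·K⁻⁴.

For an isothermal black-emitting sphere, (1−a)S·πr² = σ·4πr²·T⁴ ⇒ S = 4σT⁴/(1−a).
S = 4·5.67×10⁻⁸·(324)⁴/1.00 = 2499 W/m².
Flux falls as S = L/(4πd²), so d = √(L/(4πS)) = √(6.88×10²⁹/(4π·2499)).

d ≈ 4.68×10¹² m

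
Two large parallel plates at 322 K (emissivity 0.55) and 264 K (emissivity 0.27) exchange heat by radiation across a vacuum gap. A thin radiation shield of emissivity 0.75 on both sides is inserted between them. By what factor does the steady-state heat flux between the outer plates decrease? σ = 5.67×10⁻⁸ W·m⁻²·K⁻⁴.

Without shield: q₀ = σΔ(T⁴)/(1/ε₁+1/ε₂−1) with denominator 4.522.
With shield the two gaps are in series; the resistances add: (1/ε₁+1/ε_s−1)+(1/ε_s+1/ε₂−1) = 2.152+4.037 = 6.189.
Heat-flux ratio q₀/q = 6.189/4.522.

factor ≈ 1.37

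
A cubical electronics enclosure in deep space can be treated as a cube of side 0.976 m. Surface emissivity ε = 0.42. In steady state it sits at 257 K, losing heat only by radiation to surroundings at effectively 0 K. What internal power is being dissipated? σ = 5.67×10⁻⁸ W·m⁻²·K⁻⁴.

Steady state: P = εσA T⁴.
A = 6L² = 5.715 m²; T⁴ = (257)⁴ = 4.362×10⁹ K⁴.
P = 0.42 × 5.67×10⁻⁸ × 5.715 × 4.362×10⁹.

P ≈ 594 W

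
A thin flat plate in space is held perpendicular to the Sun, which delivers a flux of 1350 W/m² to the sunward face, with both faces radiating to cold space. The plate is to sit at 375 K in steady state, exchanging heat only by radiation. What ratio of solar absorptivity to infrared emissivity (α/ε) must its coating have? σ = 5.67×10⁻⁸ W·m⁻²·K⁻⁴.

Balance: αS·A = εσ·2A·T⁴ ⇒ α/ε = 2σT⁴/S.
α/ε = 2·5.67×10⁻⁸·(375)⁴/1350 = 2·5.67×10⁻⁸·1.978×10¹⁰/1350.

α/ε ≈ 1.66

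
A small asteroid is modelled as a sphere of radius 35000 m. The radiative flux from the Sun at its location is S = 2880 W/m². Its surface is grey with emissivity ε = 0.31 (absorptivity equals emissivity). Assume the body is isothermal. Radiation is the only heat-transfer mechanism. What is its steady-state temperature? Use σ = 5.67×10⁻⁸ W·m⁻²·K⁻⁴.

T ≈ 336 K

At equilibrium, absorbed power = emitted power.
Absorbing cross-section = πr² = 3.848×10⁹ m²; emitting surface = 4πr² = 1.539×10¹⁰ m² (ratio 4).
εS·A_cross = εσ·A_surf·T⁴  ⇒  T⁴ = S/(4σ)   (ε cancels).
T⁴ = 2880/(4·5.67×10⁻⁸) = 1.270×10¹⁰ K⁴.
T = (1.270×10¹⁰)^(1/4).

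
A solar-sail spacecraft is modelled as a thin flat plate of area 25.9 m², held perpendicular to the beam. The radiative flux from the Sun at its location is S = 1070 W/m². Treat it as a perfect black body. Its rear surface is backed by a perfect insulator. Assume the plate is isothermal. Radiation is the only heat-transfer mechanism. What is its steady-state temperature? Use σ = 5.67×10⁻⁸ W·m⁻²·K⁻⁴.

At equilibrium, absorbed power = emitted power.
Absorbing cross-section = A = 25.90 m²; emitting surface = A = 25.90 m² (ratio 1).
S·A_cross = εσ·A_surf·T⁴  ⇒  T⁴ = S/(1σ).
T⁴ = 1.00·1070/(1·5.67×10⁻⁸) = 1.887×10¹⁰ K⁴.
T = (1.887×10¹⁰)^(1/4).

T ≈ 371 K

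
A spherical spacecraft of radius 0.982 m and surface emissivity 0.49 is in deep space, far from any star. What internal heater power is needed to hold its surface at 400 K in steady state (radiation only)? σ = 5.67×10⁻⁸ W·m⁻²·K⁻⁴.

P = εσ·4πr²·T⁴.
4πr² = 12.12 m²; T⁴ = 2.560×10¹⁰ K⁴.
P = 0.49·5.67×10⁻⁸·12.12·2.560×10¹⁰.

P ≈ 8620 W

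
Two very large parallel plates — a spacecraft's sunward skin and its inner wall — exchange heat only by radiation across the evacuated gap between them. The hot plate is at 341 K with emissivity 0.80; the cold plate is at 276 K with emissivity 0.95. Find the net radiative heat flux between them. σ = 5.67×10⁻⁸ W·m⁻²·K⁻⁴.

q ≈ 336 W/m²

For two infinite grey parallel plates, q = σ(T₁⁴ − T₂⁴)/(1/ε₁ + 1/ε₂ − 1).
T₁⁴ − T₂⁴ = 1.352×10¹⁰ − 5.803×10⁹ = 7.718×10⁹ K⁴.
1/ε₁ + 1/ε₂ − 1 = 1.250 + 1.053 − 1 = 1.303.
q = 5.67×10⁻⁸ × 7.718×10⁹ / 1.303.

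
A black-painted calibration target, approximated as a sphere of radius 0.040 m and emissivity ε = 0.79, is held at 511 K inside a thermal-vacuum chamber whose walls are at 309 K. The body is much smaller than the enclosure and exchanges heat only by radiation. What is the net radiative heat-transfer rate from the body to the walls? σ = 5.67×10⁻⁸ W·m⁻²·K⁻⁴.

P_net ≈ 53.2 W

For a small grey body in a large enclosure: P_net = εσA(T_body⁴ − T_wall⁴).
A = 4πr² = 0.02011 m²; T_body⁴ − T_wall⁴ = 6.818×10¹⁰ − 9.117×10⁹ = 5.907×10¹⁰ K⁴.
|P_net| = 0.79·5.67×10⁻⁸·0.02011·5.907×10¹⁰.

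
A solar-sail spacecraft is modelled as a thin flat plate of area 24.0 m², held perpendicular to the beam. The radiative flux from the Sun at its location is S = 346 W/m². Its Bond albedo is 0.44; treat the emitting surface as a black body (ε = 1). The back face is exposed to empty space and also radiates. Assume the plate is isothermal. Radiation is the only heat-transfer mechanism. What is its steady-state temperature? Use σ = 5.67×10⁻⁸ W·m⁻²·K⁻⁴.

At equilibrium, absorbed power = emitted power.
Absorbing cross-section = A = 24.00 m²; emitting surface = 2A = 48.00 m² (ratio 2).
(1−a)S·A_cross = εσ·A_surf·T⁴  ⇒  T⁴ = (1−a)S/(2σ).
T⁴ = 0.560·346/(2·5.67×10⁻⁸) = 1.709×10⁹ K⁴.
T = (1.709×10⁹)^(1/4).

T ≈ 203 K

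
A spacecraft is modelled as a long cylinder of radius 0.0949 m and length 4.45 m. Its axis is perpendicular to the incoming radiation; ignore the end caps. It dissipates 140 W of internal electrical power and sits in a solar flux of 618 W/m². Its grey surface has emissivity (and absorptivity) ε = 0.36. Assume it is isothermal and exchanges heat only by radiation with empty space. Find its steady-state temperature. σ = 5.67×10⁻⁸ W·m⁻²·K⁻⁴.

At steady state, absorbed solar power + internal power = radiated power.
Absorbed: α·S·A_cross = 0.36·618·0.8446 = 187.9 W (cross-section 2rL).
Total input = 187.9 + 140 = 327.9 W.
Radiated: εσ·A_surf·T⁴ with A_surf = 2πrL = 2.653 m².
T⁴ = 327.9/(0.36·5.67×10⁻⁸·2.653) = 6.054×10⁹ K⁴.

T ≈ 279 K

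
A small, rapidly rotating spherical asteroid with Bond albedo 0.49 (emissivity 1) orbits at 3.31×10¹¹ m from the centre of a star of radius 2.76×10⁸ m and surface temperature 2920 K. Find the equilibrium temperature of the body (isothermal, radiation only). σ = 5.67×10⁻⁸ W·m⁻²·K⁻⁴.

The star's surface emits σT_*⁴; at distance d the flux is S = σT_*⁴(R_*/d)².
S = 5.67×10⁻⁸·(2920)⁴·(2.76×10⁸/3.31×10¹¹)² = 2.866 W/m².
For an isothermal sphere T⁴ = (1−a)S/(4σ) = 6.445×10⁶ K⁴.

T ≈ 50.4 K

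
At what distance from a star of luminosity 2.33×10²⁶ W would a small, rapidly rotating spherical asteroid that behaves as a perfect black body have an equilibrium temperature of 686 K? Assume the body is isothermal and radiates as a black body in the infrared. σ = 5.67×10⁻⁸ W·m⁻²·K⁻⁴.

d ≈ 1.92×10¹⁰ m

For an isothermal black-emitting sphere, (1−a)S·πr² = σ·4πr²·T⁴ ⇒ S = 4σT⁴/(1−a).
S = 4·5.67×10⁻⁸·(686)⁴/1.00 = 50230 W/m².
Flux falls as S = L/(4πd²), so d = √(L/(4πS)) = √(2.33×10²⁶/(4π·50230)).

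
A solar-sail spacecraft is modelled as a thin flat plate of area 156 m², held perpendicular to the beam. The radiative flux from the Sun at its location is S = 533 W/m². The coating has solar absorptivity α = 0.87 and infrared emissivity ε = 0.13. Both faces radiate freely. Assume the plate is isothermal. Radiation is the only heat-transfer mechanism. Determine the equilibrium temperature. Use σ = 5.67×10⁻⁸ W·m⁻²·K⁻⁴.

At equilibrium, absorbed power = emitted power.
Absorbing cross-section = A = 156.0 m²; emitting surface = 2A = 312.0 m² (ratio 2).
αS·A_cross = εσ·A_surf·T⁴  ⇒  T⁴ = αS/(ε·2σ).
T⁴ = 0.870·533/(0.13·2·5.67×10⁻⁸) = 3.146×10¹⁰ K⁴.
T = (3.146×10¹⁰)^(1/4).

T ≈ 421 K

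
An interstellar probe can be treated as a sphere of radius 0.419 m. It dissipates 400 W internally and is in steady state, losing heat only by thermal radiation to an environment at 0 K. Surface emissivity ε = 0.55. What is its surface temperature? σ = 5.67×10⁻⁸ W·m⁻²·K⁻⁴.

T ≈ 276 K

Steady state: internal power = radiated power, P = εσA T⁴.
Radiating area A = 4πr² = 2.206 m².
T⁴ = P/(εσA) = 400/(0.55·5.67×10⁻⁸·2.206) = 5.814×10⁹ K⁴.
T = (5.814×10⁹)^(1/4).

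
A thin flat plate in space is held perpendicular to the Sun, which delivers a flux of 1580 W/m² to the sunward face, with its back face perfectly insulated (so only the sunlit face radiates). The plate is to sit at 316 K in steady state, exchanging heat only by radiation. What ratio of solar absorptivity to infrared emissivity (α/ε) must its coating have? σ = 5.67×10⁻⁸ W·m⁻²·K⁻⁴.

α/ε ≈ 0.358

Balance: αS·A = εσ·1A·T⁴ ⇒ α/ε = σT⁴/S.
α/ε = 5.67×10⁻⁸·(316)⁴/1580 = 5.67×10⁻⁸·9.971×10⁹/1580.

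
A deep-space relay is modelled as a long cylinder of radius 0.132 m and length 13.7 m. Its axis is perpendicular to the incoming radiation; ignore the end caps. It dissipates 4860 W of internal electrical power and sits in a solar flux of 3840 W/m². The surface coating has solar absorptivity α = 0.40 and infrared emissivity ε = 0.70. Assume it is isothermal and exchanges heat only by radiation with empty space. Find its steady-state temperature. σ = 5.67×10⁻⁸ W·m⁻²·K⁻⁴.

At steady state, absorbed solar power + internal power = radiated power.
Absorbed: α·S·A_cross = 0.40·3840·3.617 = 5555 W (cross-section 2rL).
Total input = 5555 + 4860 = 10420 W.
Radiated: εσ·A_surf·T⁴ with A_surf = 2πrL = 11.36 m².
T⁴ = 10420/(0.70·5.67×10⁻⁸·11.36) = 2.310×10¹⁰ K⁴.

T ≈ 390 K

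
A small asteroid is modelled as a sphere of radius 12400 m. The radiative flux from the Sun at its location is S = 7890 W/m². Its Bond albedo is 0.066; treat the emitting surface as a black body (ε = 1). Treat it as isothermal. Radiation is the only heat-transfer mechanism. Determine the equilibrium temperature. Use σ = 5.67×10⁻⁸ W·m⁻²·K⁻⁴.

T ≈ 425 K

At equilibrium, absorbed power = emitted power.
Absorbing cross-section = πr² = 4.831×10⁸ m²; emitting surface = 4πr² = 1.932×10⁹ m² (ratio 4).
(1−a)S·A_cross = εσ·A_surf·T⁴  ⇒  T⁴ = (1−a)S/(4σ).
T⁴ = 0.934·7890/(4·5.67×10⁻⁸) = 3.249×10¹⁰ K⁴.
T = (3.249×10¹⁰)^(1/4).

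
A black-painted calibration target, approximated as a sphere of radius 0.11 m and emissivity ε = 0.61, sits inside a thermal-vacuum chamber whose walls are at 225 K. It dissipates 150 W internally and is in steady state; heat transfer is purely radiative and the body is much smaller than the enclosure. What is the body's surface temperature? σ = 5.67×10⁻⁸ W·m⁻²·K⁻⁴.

T ≈ 420 K

For a small grey body in a large enclosure, net radiated power = εσA(T⁴ − T_w⁴).
Steady state: P = εσA(T⁴ − T_w⁴) with A = 4πr² = 0.1521 m².
T⁴ = P/(εσA) + T_w⁴ = 150/(0.61·5.67×10⁻⁸·0.1521) + (225)⁴
    = 2.852×10¹⁰ + 2.563×10⁹ = 3.109×10¹⁰ K⁴.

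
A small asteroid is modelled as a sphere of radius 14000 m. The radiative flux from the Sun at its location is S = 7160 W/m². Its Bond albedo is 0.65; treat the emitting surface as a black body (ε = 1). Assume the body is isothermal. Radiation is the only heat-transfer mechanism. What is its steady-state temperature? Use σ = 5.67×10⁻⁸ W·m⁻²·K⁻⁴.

At equilibrium, absorbed power = emitted power.
Absorbing cross-section = πr² = 6.158×10⁸ m²; emitting surface = 4πr² = 2.463×10⁹ m² (ratio 4).
(1−a)S·A_cross = εσ·A_surf·T⁴  ⇒  T⁴ = (1−a)S/(4σ).
T⁴ = 0.350·7160/(4·5.67×10⁻⁸) = 1.105×10¹⁰ K⁴.
T = (1.105×10¹⁰)^(1/4).

T ≈ 324 K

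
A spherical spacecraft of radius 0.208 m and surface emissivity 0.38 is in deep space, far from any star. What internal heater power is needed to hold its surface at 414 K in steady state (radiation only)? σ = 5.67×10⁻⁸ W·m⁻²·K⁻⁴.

P = εσ·4πr²·T⁴.
4πr² = 0.5437 m²; T⁴ = 2.938×10¹⁰ K⁴.
P = 0.38·5.67×10⁻⁸·0.5437·2.938×10¹⁰.

P ≈ 344 W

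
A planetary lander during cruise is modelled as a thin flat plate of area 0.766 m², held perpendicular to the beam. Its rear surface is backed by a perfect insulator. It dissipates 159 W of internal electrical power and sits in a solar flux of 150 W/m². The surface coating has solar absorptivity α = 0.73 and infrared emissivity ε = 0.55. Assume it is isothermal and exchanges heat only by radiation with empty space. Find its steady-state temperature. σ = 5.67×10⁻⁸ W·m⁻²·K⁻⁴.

At steady state, absorbed solar power + internal power = radiated power.
Absorbed: α·S·A_cross = 0.73·150·0.7660 = 83.88 W (cross-section A).
Total input = 83.88 + 159 = 242.9 W.
Radiated: εσ·A_surf·T⁴ with A_surf = A = 0.7660 m².
T⁴ = 242.9/(0.55·5.67×10⁻⁸·0.7660) = 1.017×10¹⁰ K⁴.

T ≈ 318 K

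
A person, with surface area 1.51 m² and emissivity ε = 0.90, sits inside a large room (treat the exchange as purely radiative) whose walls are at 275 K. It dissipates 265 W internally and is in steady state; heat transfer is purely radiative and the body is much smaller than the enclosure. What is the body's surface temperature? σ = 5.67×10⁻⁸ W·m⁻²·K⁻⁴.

For a small grey body in a large enclosure, net radiated power = εσA(T⁴ − T_w⁴).
Steady state: P = εσA(T⁴ − T_w⁴) with A = 1.51 m².
T⁴ = P/(εσA) + T_w⁴ = 265/(0.90·5.67×10⁻⁸·1.510) + (275)⁴
    = 3.439×10⁹ + 5.719×10⁹ = 9.158×10⁹ K⁴.

T ≈ 309 K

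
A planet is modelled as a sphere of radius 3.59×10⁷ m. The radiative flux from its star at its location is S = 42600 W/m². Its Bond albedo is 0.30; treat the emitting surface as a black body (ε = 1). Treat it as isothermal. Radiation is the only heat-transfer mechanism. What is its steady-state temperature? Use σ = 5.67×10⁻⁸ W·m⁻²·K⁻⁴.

At equilibrium, absorbed power = emitted power.
Absorbing cross-section = πr² = 4.049×10¹⁵ m²; emitting surface = 4πr² = 1.620×10¹⁶ m² (ratio 4).
(1−a)S·A_cross = εσ·A_surf·T⁴  ⇒  T⁴ = (1−a)S/(4σ).
T⁴ = 0.700·42600/(4·5.67×10⁻⁸) = 1.315×10¹¹ K⁴.
T = (1.315×10¹¹)^(1/4).

T ≈ 602 K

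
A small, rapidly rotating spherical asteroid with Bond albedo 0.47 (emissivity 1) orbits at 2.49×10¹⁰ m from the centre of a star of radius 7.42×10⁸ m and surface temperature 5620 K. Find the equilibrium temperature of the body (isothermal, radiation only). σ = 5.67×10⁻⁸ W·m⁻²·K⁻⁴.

The star's surface emits σT_*⁴; at distance d the flux is S = σT_*⁴(R_*/d)².
S = 5.67×10⁻⁸·(5620)⁴·(7.42×10⁸/2.49×10¹⁰)² = 50230 W/m².
For an isothermal sphere T⁴ = (1−a)S/(4σ) = 1.174×10¹¹ K⁴.

T ≈ 585 K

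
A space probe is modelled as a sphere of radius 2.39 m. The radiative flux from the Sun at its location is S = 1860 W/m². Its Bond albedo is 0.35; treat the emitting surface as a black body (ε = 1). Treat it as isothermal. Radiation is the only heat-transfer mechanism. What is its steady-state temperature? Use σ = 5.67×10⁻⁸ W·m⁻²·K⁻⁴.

T ≈ 270 K

At equilibrium, absorbed power = emitted power.
Absorbing cross-section = πr² = 17.95 m²; emitting surface = 4πr² = 71.78 m² (ratio 4).
(1−a)S·A_cross = εσ·A_surf·T⁴  ⇒  T⁴ = (1−a)S/(4σ).
T⁴ = 0.650·1860/(4·5.67×10⁻⁸) = 5.331×10⁹ K⁴.
T = (5.331×10⁹)^(1/4).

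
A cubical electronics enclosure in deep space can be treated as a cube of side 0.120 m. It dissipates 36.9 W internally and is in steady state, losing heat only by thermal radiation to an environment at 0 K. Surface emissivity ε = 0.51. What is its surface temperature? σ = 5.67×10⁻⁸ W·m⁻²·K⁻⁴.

T ≈ 349 K

Steady state: internal power = radiated power, P = εσA T⁴.
Radiating area A = 6L² = 0.08640 m².
T⁴ = P/(εσA) = 36.9/(0.51·5.67×10⁻⁸·0.08640) = 1.477×10¹⁰ K⁴.
T = (1.477×10¹⁰)^(1/4).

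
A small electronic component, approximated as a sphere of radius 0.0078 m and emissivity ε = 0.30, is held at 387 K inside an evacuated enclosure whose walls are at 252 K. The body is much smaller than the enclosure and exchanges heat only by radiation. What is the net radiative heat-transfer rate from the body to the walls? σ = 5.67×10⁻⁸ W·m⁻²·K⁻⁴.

For a small grey body in a large enclosure: P_net = εσA(T_body⁴ − T_wall⁴).
A = 4πr² = 7.645×10⁻⁴ m²; T_body⁴ − T_wall⁴ = 2.243×10¹⁰ − 4.033×10⁹ = 1.840×10¹⁰ K⁴.
|P_net| = 0.30·5.67×10⁻⁸·7.645×10⁻⁴·1.840×10¹⁰.

P_net ≈ 0.239 W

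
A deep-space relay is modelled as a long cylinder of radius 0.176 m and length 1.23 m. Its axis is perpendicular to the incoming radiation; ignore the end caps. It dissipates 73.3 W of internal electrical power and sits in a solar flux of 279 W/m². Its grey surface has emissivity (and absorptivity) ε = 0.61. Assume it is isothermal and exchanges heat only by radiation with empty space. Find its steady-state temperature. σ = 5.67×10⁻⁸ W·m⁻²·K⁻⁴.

At steady state, absorbed solar power + internal power = radiated power.
Absorbed: α·S·A_cross = 0.61·279·0.4330 = 73.69 W (cross-section 2rL).
Total input = 73.69 + 73.3 = 147.0 W.
Radiated: εσ·A_surf·T⁴ with A_surf = 2πrL = 1.360 m².
T⁴ = 147.0/(0.61·5.67×10⁻⁸·1.360) = 3.124×10⁹ K⁴.

T ≈ 236 K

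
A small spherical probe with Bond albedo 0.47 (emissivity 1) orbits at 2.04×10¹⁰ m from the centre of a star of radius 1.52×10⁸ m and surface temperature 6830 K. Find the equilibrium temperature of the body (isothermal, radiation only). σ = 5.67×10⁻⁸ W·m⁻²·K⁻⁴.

T ≈ 356 K

The star's surface emits σT_*⁴; at distance d the flux is S = σT_*⁴(R_*/d)².
S = 5.67×10⁻⁸·(6830)⁴·(1.52×10⁸/2.04×10¹⁰)² = 6850 W/m².
For an isothermal sphere T⁴ = (1−a)S/(4σ) = 1.601×10¹⁰ K⁴.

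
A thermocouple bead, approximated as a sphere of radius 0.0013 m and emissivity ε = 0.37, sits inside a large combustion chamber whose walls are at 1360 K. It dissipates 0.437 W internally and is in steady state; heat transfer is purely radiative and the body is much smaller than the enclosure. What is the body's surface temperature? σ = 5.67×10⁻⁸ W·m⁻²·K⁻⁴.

T ≈ 1450 K

For a small grey body in a large enclosure, net radiated power = εσA(T⁴ − T_w⁴).
Steady state: P = εσA(T⁴ − T_w⁴) with A = 4πr² = 2.124×10⁻⁵ m².
T⁴ = P/(εσA) + T_w⁴ = 0.437/(0.37·5.67×10⁻⁸·2.124×10⁻⁵) + (1360)⁴
    = 9.808×10¹¹ + 3.421×10¹² = 4.402×10¹² K⁴.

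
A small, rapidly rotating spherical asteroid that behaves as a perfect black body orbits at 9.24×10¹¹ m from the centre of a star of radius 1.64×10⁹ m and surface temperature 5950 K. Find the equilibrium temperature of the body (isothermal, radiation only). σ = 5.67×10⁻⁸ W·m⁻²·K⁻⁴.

The star's surface emits σT_*⁴; at distance d the flux is S = σT_*⁴(R_*/d)².
S = 5.67×10⁻⁸·(5950)⁴·(1.64×10⁹/9.24×10¹¹)² = 223.9 W/m².
For an isothermal sphere T⁴ = (1−a)S/(4σ) = 9.871×10⁸ K⁴.

T ≈ 177 K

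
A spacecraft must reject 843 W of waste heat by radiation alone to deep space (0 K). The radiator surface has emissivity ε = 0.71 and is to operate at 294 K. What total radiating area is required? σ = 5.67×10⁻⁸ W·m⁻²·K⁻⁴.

P = εσA T⁴ ⇒ A = P/(εσT⁴).
T⁴ = 7.471×10⁹ K⁴.
A = 843/(0.71 × 5.67×10⁻⁸ × 7.471×10⁹).

A ≈ 2.80 m²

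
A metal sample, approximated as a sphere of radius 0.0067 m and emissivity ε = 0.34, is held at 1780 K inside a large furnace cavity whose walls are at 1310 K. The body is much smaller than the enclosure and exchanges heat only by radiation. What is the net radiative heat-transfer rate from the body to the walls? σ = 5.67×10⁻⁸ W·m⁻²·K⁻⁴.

P_net ≈ 77.1 W

For a small grey body in a large enclosure: P_net = εσA(T_body⁴ − T_wall⁴).
A = 4πr² = 5.641×10⁻⁴ m²; T_body⁴ − T_wall⁴ = 1.004×10¹³ − 2.945×10¹² = 7.094×10¹² K⁴.
|P_net| = 0.34·5.67×10⁻⁸·5.641×10⁻⁴·7.094×10¹².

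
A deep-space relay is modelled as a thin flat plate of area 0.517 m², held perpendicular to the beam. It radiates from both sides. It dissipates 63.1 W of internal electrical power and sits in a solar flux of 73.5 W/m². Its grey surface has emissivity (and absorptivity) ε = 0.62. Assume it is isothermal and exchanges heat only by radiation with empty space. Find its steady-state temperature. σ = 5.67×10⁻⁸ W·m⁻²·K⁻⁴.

T ≈ 221 K

At steady state, absorbed solar power + internal power = radiated power.
Absorbed: α·S·A_cross = 0.62·73.5·0.5170 = 23.56 W (cross-section A).
Total input = 23.56 + 63.1 = 86.66 W.
Radiated: εσ·A_surf·T⁴ with A_surf = 2A = 1.034 m².
T⁴ = 86.66/(0.62·5.67×10⁻⁸·1.034) = 2.384×10⁹ K⁴.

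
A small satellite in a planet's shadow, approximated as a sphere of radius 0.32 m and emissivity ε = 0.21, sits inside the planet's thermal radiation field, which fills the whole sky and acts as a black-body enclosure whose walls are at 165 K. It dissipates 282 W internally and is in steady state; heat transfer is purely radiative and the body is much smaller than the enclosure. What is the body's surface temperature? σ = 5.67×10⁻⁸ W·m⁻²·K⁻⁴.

T ≈ 372 K

For a small grey body in a large enclosure, net radiated power = εσA(T⁴ − T_w⁴).
Steady state: P = εσA(T⁴ − T_w⁴) with A = 4πr² = 1.287 m².
T⁴ = P/(εσA) + T_w⁴ = 282/(0.21·5.67×10⁻⁸·1.287) + (165)⁴
    = 1.841×10¹⁰ + 7.412×10⁸ = 1.915×10¹⁰ K⁴.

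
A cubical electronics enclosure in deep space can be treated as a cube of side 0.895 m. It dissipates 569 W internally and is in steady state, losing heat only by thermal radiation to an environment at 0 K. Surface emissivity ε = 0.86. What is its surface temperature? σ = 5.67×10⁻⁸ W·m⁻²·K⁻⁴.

T ≈ 222 K

Steady state: internal power = radiated power, P = εσA T⁴.
Radiating area A = 6L² = 4.806 m².
T⁴ = P/(εσA) = 569/(0.86·5.67×10⁻⁸·4.806) = 2.428×10⁹ K⁴.
T = (2.428×10⁹)^(1/4).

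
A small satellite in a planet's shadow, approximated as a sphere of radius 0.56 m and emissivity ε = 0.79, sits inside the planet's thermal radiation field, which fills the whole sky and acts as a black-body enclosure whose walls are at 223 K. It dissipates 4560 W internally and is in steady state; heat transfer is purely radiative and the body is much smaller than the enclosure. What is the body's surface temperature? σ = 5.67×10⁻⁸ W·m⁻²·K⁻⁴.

For a small grey body in a large enclosure, net radiated power = εσA(T⁴ − T_w⁴).
Steady state: P = εσA(T⁴ − T_w⁴) with A = 4πr² = 3.941 m².
T⁴ = P/(εσA) + T_w⁴ = 4560/(0.79·5.67×10⁻⁸·3.941) + (223)⁴
    = 2.583×10¹⁰ + 2.473×10⁹ = 2.831×10¹⁰ K⁴.

T ≈ 410 K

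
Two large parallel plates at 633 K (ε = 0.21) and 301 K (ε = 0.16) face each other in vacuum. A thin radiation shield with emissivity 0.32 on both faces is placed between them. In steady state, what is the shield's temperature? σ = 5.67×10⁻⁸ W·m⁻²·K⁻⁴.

In steady state the net flux on the hot side equals that on the cold side.
σ(T₁⁴−T_s⁴)/D₁ = σ(T_s⁴−T₂⁴)/D₂, with D₁ = 1/ε₁+1/ε_s−1 = 6.887, D₂ = 1/ε_s+1/ε₂−1 = 8.375.
Solve for T_s⁴: T_s⁴ = (D₂·T₁⁴ + D₁·T₂⁴)/(D₁+D₂) = 9.181×10¹⁰ K⁴.

T_s ≈ 550 K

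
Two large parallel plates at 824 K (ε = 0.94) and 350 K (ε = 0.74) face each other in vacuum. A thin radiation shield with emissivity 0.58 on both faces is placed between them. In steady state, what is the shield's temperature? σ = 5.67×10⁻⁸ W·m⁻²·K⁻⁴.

T_s ≈ 710 K

In steady state the net flux on the hot side equals that on the cold side.
σ(T₁⁴−T_s⁴)/D₁ = σ(T_s⁴−T₂⁴)/D₂, with D₁ = 1/ε₁+1/ε_s−1 = 1.788, D₂ = 1/ε_s+1/ε₂−1 = 2.075.
Solve for T_s⁴: T_s⁴ = (D₂·T₁⁴ + D₁·T₂⁴)/(D₁+D₂) = 2.546×10¹¹ K⁴.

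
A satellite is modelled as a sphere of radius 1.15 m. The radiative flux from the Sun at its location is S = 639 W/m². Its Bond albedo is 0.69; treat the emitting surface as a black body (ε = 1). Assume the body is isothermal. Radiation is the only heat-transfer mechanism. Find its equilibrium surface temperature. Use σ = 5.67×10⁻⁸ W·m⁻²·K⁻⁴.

T ≈ 172 K

At equilibrium, absorbed power = emitted power.
Absorbing cross-section = πr² = 4.155 m²; emitting surface = 4πr² = 16.62 m² (ratio 4).
(1−a)S·A_cross = εσ·A_surf·T⁴  ⇒  T⁴ = (1−a)S/(4σ).
T⁴ = 0.310·639/(4·5.67×10⁻⁸) = 8.734×10⁸ K⁴.
T = (8.734×10⁸)^(1/4).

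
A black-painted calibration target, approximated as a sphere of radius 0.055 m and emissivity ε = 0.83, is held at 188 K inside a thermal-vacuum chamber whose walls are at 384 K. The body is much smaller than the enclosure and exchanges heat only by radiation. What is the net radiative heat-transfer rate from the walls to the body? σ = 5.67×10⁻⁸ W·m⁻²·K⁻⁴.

For a small grey body in a large enclosure: P_net = εσA(T_body⁴ − T_wall⁴).
A = 4πr² = 0.03801 m²; T_body⁴ − T_wall⁴ = 1.249×10⁹ − 2.174×10¹⁰ = -2.049×10¹⁰ K⁴.
|P_net| = 0.83·5.67×10⁻⁸·0.03801·2.049×10¹⁰.

P_net ≈ 36.7 W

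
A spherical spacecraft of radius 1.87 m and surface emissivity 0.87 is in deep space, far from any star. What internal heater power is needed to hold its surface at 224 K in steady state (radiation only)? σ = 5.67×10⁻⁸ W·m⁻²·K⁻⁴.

P ≈ 5460 W

P = εσ·4πr²·T⁴.
4πr² = 43.94 m²; T⁴ = 2.518×10⁹ K⁴.
P = 0.87·5.67×10⁻⁸·43.94·2.518×10⁹.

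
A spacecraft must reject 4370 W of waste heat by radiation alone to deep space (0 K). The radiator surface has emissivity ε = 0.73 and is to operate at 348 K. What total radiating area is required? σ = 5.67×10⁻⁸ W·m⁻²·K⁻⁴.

A ≈ 7.20 m²

P = εσA T⁴ ⇒ A = P/(εσT⁴).
T⁴ = 1.467×10¹⁰ K⁴.
A = 4370/(0.73 × 5.67×10⁻⁸ × 1.467×10¹⁰).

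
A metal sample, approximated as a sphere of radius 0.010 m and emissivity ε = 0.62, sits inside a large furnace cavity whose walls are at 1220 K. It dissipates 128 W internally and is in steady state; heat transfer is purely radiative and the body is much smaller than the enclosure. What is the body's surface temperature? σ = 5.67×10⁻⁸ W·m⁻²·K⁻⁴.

For a small grey body in a large enclosure, net radiated power = εσA(T⁴ − T_w⁴).
Steady state: P = εσA(T⁴ − T_w⁴) with A = 4πr² = 0.001257 m².
T⁴ = P/(εσA) + T_w⁴ = 128/(0.62·5.67×10⁻⁸·0.001257) + (1220)⁴
    = 2.898×10¹² + 2.215×10¹² = 5.113×10¹² K⁴.

T ≈ 1500 K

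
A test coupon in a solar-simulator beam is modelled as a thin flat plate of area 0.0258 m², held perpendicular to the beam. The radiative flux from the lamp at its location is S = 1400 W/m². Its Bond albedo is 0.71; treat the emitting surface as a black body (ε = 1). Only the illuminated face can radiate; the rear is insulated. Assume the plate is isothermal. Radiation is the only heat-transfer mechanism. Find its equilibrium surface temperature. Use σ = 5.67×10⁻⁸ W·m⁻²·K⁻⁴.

At equilibrium, absorbed power = emitted power.
Absorbing cross-section = A = 0.02580 m²; emitting surface = A = 0.02580 m² (ratio 1).
(1−a)S·A_cross = εσ·A_surf·T⁴  ⇒  T⁴ = (1−a)S/(1σ).
T⁴ = 0.290·1400/(1·5.67×10⁻⁸) = 7.160×10⁹ K⁴.
T = (7.160×10⁹)^(1/4).

T ≈ 291 K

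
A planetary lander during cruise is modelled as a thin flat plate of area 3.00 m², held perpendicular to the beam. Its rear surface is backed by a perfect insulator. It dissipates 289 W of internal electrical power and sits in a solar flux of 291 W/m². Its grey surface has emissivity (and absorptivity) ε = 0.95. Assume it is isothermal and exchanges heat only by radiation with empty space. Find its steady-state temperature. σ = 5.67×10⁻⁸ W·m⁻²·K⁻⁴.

T ≈ 288 K

At steady state, absorbed solar power + internal power = radiated power.
Absorbed: α·S·A_cross = 0.95·291·3.000 = 829.3 W (cross-section A).
Total input = 829.3 + 289 = 1118 W.
Radiated: εσ·A_surf·T⁴ with A_surf = A = 3.000 m².
T⁴ = 1118/(0.95·5.67×10⁻⁸·3.000) = 6.921×10⁹ K⁴.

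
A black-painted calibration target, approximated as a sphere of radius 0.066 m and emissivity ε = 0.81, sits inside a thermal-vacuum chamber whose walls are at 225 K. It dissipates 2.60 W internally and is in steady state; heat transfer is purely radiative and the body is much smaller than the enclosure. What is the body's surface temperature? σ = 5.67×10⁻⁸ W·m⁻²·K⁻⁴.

For a small grey body in a large enclosure, net radiated power = εσA(T⁴ − T_w⁴).
Steady state: P = εσA(T⁴ − T_w⁴) with A = 4πr² = 0.05474 m².
T⁴ = P/(εσA) + T_w⁴ = 2.60/(0.81·5.67×10⁻⁸·0.05474) + (225)⁴
    = 1.034×10⁹ + 2.563×10⁹ = 3.597×10⁹ K⁴.

T ≈ 245 K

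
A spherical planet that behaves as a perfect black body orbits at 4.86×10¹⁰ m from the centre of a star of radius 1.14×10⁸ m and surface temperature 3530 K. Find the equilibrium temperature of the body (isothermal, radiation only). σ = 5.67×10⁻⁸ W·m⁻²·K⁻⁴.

T ≈ 121 K

The star's surface emits σT_*⁴; at distance d the flux is S = σT_*⁴(R_*/d)².
S = 5.67×10⁻⁸·(3530)⁴·(1.14×10⁸/4.86×10¹⁰)² = 48.44 W/m².
For an isothermal sphere T⁴ = (1−a)S/(4σ) = 2.136×10⁸ K⁴.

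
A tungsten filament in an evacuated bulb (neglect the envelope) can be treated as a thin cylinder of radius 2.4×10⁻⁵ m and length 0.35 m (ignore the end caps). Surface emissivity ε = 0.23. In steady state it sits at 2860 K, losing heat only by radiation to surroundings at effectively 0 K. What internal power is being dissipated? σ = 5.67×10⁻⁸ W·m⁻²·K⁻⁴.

Steady state: P = εσA T⁴.
A = 2πrL = 5.278×10⁻⁵ m²; T⁴ = (2860)⁴ = 6.691×10¹³ K⁴.
P = 0.23 × 5.67×10⁻⁸ × 5.278×10⁻⁵ × 6.691×10¹³.

P ≈ 46.1 W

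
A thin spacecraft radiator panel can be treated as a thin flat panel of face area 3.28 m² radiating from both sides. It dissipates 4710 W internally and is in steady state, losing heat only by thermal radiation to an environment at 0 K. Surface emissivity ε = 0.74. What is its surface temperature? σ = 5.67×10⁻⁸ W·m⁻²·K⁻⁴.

T ≈ 362 K

Steady state: internal power = radiated power, P = εσA T⁴.
Radiating area A = 2·3.28 = 6.560 m².
T⁴ = P/(εσA) = 4710/(0.74·5.67×10⁻⁸·6.560) = 1.711×10¹⁰ K⁴.
T = (1.711×10¹⁰)^(1/4).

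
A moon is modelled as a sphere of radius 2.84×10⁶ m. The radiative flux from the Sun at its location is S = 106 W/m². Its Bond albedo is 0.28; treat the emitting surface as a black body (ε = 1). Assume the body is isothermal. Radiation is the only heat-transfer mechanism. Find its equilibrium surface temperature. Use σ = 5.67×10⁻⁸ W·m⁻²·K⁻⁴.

T ≈ 135 K

At equilibrium, absorbed power = emitted power.
Absorbing cross-section = πr² = 2.534×10¹³ m²; emitting surface = 4πr² = 1.014×10¹⁴ m² (ratio 4).
(1−a)S·A_cross = εσ·A_surf·T⁴  ⇒  T⁴ = (1−a)S/(4σ).
T⁴ = 0.720·106/(4·5.67×10⁻⁸) = 3.365×10⁸ K⁴.
T = (3.365×10⁸)^(1/4).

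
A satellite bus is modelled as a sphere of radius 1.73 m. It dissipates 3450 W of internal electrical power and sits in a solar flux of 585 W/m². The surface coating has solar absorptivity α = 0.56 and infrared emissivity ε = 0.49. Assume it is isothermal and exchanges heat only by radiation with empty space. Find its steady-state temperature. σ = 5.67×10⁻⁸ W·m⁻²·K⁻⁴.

T ≈ 281 K

At steady state, absorbed solar power + internal power = radiated power.
Absorbed: α·S·A_cross = 0.56·585·9.402 = 3080 W (cross-section πr²).
Total input = 3080 + 3450 = 6530 W.
Radiated: εσ·A_surf·T⁴ with A_surf = 4πr² = 37.61 m².
T⁴ = 6530/(0.49·5.67×10⁻⁸·37.61) = 6.250×10⁹ K⁴.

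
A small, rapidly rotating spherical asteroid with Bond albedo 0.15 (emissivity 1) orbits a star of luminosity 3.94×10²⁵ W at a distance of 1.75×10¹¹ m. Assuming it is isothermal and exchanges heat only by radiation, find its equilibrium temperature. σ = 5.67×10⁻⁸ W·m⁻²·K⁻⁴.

T ≈ 140 K

First find the stellar flux at distance d: S = L/(4πd²) = 3.94×10²⁵/(4π·(1.75×10¹¹)²) = 102.4 W/m².
For an isothermal sphere, absorbed (1−a)S·πr² = emitted σ·4πr²·T⁴, so T⁴ = (1−a)S/(4σ).
T⁴ = 0.850·102.4/(4·5.67×10⁻⁸) = 3.837×10⁸ K⁴.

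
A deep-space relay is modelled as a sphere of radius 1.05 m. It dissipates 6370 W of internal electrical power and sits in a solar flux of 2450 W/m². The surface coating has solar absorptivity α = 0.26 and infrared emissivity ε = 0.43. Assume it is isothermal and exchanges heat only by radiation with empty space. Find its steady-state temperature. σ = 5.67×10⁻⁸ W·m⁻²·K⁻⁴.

T ≈ 399 K

At steady state, absorbed solar power + internal power = radiated power.
Absorbed: α·S·A_cross = 0.26·2450·3.464 = 2206 W (cross-section πr²).
Total input = 2206 + 6370 = 8576 W.
Radiated: εσ·A_surf·T⁴ with A_surf = 4πr² = 13.85 m².
T⁴ = 8576/(0.43·5.67×10⁻⁸·13.85) = 2.539×10¹⁰ K⁴.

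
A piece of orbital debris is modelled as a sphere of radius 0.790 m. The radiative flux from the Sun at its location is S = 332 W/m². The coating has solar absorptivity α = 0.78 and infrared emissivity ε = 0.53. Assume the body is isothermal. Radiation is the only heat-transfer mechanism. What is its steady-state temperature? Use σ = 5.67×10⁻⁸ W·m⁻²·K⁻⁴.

T ≈ 215 K

At equilibrium, absorbed power = emitted power.
Absorbing cross-section = πr² = 1.961 m²; emitting surface = 4πr² = 7.843 m² (ratio 4).
αS·A_cross = εσ·A_surf·T⁴  ⇒  T⁴ = αS/(ε·4σ).
T⁴ = 0.780·332/(0.53·4·5.67×10⁻⁸) = 2.154×10⁹ K⁴.
T = (2.154×10⁹)^(1/4).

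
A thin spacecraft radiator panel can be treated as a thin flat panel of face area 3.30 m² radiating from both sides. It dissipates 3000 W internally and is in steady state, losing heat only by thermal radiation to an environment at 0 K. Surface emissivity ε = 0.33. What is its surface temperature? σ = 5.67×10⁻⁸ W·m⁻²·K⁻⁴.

Steady state: internal power = radiated power, P = εσA T⁴.
Radiating area A = 2·3.30 = 6.600 m².
T⁴ = P/(εσA) = 3000/(0.33·5.67×10⁻⁸·6.600) = 2.429×10¹⁰ K⁴.
T = (2.429×10¹⁰)^(1/4).

T ≈ 395 K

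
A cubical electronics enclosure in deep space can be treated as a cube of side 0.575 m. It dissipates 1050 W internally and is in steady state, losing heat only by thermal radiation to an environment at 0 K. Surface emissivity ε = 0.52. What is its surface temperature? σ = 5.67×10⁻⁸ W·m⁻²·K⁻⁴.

T ≈ 366 K

Steady state: internal power = radiated power, P = εσA T⁴.
Radiating area A = 6L² = 1.984 m².
T⁴ = P/(εσA) = 1050/(0.52·5.67×10⁻⁸·1.984) = 1.795×10¹⁰ K⁴.
T = (1.795×10¹⁰)^(1/4).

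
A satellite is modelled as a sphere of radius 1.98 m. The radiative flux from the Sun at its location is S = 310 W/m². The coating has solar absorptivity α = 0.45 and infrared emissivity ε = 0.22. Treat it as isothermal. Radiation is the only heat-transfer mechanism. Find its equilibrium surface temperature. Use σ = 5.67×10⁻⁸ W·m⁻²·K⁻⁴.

At equilibrium, absorbed power = emitted power.
Absorbing cross-section = πr² = 12.32 m²; emitting surface = 4πr² = 49.27 m² (ratio 4).
αS·A_cross = εσ·A_surf·T⁴  ⇒  T⁴ = αS/(ε·4σ).
T⁴ = 0.450·310/(0.22·4·5.67×10⁻⁸) = 2.796×10⁹ K⁴.
T = (2.796×10⁹)^(1/4).

T ≈ 230 K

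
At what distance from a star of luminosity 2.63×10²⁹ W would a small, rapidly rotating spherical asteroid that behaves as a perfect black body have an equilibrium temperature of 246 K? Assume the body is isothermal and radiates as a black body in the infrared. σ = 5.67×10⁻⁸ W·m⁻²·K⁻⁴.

d ≈ 5.02×10¹² m

For an isothermal black-emitting sphere, (1−a)S·πr² = σ·4πr²·T⁴ ⇒ S = 4σT⁴/(1−a).
S = 4·5.67×10⁻⁸·(246)⁴/1.00 = 830.6 W/m².
Flux falls as S = L/(4πd²), so d = √(L/(4πS)) = √(2.63×10²⁹/(4π·830.6)).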